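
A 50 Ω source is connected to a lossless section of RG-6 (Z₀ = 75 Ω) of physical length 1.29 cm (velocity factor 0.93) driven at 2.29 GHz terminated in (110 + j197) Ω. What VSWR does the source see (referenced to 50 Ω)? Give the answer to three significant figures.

VSWR ≈ 9.31

λ = v/f = 0.93·c / 2.29 GHz = 0.122 m
βl = 2π·l/λ = 2π × 0.106 = 38.1°
tan(βl) = 0.785
Z_in = Z_0·(Z_L + jZ_0·tanβl)/(Z_0 + jZ_L·tanβl) = 72.5 − j162 Ω
Γ_s = (Z_in − Z_s)/(Z_in + Z_s) = (22.5 − j162)/(123 − j162), |Γ_s| = 0.806
VSWR = (1 + |Γ_s|)/(1 − |Γ_s|)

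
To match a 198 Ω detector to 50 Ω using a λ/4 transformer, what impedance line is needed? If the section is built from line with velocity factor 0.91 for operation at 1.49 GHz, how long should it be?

Z_qwt ≈ 99.5 Ω; length ≈ 4.58 cm

Z_qwt = √(Z_0·R_L) = √(50 × 198) = √9900
λ = 0.91·c/f = 0.183 m, so l = λ/4 = 0.0458 m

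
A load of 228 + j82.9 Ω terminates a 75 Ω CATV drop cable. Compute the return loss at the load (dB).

Γ = (153 + j82.9)/(303 + j82.9), |Γ| = 0.554
RL = −20·log₁₀|Γ| = −20·log₁₀(0.554)

RL ≈ 5.13 dB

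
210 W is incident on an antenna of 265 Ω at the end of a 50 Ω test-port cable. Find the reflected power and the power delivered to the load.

Γ = (265 − 50)/(265 + 50) = 0.683
|Γ|² = 0.466
P_refl = |Γ|²·P_inc = 97.8 W, P_del = (1 − |Γ|²)·P_inc = 112 W

P_reflected ≈ 97.8 W; P_delivered ≈ 112 W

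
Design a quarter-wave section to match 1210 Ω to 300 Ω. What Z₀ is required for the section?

Z_qwt = √(Z_0·R_L) = √(300 × 1210) = √363000

Z_qwt ≈ 602 Ω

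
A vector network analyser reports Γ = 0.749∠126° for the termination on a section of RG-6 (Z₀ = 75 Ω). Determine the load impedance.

Z_L = Z_0·(1 + Γ)/(1 − Γ) = 75·(0.56 + j0.606)/(1.44 − j0.606)

Z_L ≈ 13.5 + j37.2 Ω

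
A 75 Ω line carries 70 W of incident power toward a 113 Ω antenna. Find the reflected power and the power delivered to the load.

P_reflected ≈ 2.86 W; P_delivered ≈ 67.1 W

Γ = (113 − 75)/(113 + 75) = 0.202
|Γ|² = 0.0409
P_refl = |Γ|²·P_inc = 2.86 W, P_del = (1 − |Γ|²)·P_inc = 67.1 W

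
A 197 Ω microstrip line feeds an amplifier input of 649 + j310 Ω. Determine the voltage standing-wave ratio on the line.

Γ = (Z_L − Z_0)/(Z_L + Z_0) = (452 + j310)/(846 + j310)
|Γ| = 548/901 = 0.608
VSWR = (1 + |Γ|)/(1 − |Γ|) = 1.61/0.392

VSWR ≈ 4.11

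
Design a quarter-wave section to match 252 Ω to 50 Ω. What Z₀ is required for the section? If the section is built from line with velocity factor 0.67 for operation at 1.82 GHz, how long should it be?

Z_qwt = √(Z_0·R_L) = √(50 × 252) = √12600
λ = 0.67·c/f = 0.11 m, so l = λ/4 = 0.0276 m

Z_qwt ≈ 112 Ω; length ≈ 2.76 cm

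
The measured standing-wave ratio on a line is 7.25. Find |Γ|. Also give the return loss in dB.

|Γ| ≈ 0.758; return loss ≈ 2.41 dB

|Γ| = (S − 1)/(S + 1) = (7.25 − 1)/(7.25 + 1) = 6.25/8.25
RL = −20·log₁₀|Γ| = −20·log₁₀(0.758)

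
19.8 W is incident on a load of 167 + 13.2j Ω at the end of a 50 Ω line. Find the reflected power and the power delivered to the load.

P_reflected ≈ 5.81 W; P_delivered ≈ 14 W

|Γ| = |(117 + j13.2)/(217 + j13.2)| = 0.542
|Γ|² = 0.293
P_refl = |Γ|²·P_inc = 5.81 W, P_del = (1 − |Γ|²)·P_inc = 14 W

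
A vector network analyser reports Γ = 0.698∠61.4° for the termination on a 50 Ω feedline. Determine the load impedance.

Z_L = Z_0·(1 + Γ)/(1 − Γ) = 50·(1.33 + j0.613)/(0.666 − j0.613)

Z_L ≈ 31.3 + j74.8 Ω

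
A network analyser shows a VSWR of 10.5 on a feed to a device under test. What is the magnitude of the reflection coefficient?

|Γ| = (S − 1)/(S + 1) = (10.5 − 1)/(10.5 + 1) = 9.5/11.5

|Γ| ≈ 0.826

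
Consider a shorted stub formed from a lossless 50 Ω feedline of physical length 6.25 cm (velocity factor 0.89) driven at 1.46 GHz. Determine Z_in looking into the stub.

Z_in ≈ −j76.9 Ω

λ = v/f = 0.89·c / 1.46 GHz = 0.183 m
βl = 2π·l/λ = 2π × 0.342 = 123°
tan(βl) = -1.54
For a shorted stub, Z_in = jZ_0·tan(βl)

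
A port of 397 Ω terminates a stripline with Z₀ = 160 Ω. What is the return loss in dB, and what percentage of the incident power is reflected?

RL ≈ 7.42 dB; 18.1% of incident power reflected

Γ = (397 − 160)/(397 + 160) = 0.425
RL = −20·log₁₀(0.425) = 7.42 dB
P_refl/P_inc = |Γ|² = 0.181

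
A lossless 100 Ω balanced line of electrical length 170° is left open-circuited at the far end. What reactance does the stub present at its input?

X_in ≈ 567 Ω (inductive)

tan(βl) = -0.176
For an open-circuited stub, Z_in = −jZ_0·cot(βl) = −jZ_0/tan(βl)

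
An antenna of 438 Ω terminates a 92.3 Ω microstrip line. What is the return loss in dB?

RL ≈ 3.72 dB

Γ = (438 − 92.3)/(438 + 92.3) = 0.652
RL = −20·log₁₀|Γ| = −20·log₁₀(0.652)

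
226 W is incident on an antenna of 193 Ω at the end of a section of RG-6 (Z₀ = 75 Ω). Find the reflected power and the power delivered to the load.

P_reflected ≈ 43.8 W; P_delivered ≈ 182 W

Γ = (193 − 75)/(193 + 75) = 0.44
|Γ|² = 0.194
P_refl = |Γ|²·P_inc = 43.8 W, P_del = (1 − |Γ|²)·P_inc = 182 W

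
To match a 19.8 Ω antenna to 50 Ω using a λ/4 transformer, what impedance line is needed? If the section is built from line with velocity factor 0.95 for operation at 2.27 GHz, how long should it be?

Z_qwt ≈ 31.5 Ω; length ≈ 3.14 cm

Z_qwt = √(Z_0·R_L) = √(50 × 19.8) = √990
λ = 0.95·c/f = 0.126 m, so l = λ/4 = 0.0314 m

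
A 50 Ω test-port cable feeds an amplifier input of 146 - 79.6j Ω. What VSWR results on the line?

VSWR ≈ 3.87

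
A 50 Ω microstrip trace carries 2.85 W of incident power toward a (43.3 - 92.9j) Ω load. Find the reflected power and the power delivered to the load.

|Γ| = |(-6.7 − j92.9)/(93.3 − j92.9)| = 0.707
|Γ|² = 0.5
P_refl = |Γ|²·P_inc = 1.43 W, P_del = (1 − |Γ|²)·P_inc = 1.42 W

P_reflected ≈ 1.43 W; P_delivered ≈ 1.42 W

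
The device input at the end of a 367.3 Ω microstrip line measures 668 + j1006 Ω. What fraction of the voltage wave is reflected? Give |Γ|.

|Γ| ≈ 0.727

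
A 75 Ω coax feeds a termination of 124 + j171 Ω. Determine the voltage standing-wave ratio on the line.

Γ = (Z_L − Z_0)/(Z_L + Z_0) = (49 + j171)/(199 + j171)
|Γ| = 178/262 = 0.678
VSWR = (1 + |Γ|)/(1 − |Γ|) = 1.68/0.322

VSWR ≈ 5.21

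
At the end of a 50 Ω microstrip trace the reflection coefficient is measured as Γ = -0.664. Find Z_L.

Z_L = Z_0·(1 + Γ)/(1 − Γ) = 50·(0.336)/(1.66)

Z_L ≈ 10.1 Ω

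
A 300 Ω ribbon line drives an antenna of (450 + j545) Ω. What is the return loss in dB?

RL ≈ 4.3 dB

Γ = (150 + j545)/(750 + j545), |Γ| = 0.61
RL = −20·log₁₀|Γ| = −20·log₁₀(0.61)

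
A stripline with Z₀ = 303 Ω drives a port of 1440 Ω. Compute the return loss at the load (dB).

RL ≈ 3.71 dB

Γ = (1440 − 303)/(1440 + 303) = 0.652
RL = −20·log₁₀|Γ| = −20·log₁₀(0.652)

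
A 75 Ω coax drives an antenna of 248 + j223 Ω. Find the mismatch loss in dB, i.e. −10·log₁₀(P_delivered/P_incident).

mismatch loss ≈ 3.16 dB

Γ = (173 + j223)/(323 + j223), |Γ| = 0.719
|Γ|² = 0.517, so P_del/P_inc = 1 − |Γ|² = 0.483
ML = −10·log₁₀(1 − |Γ|²)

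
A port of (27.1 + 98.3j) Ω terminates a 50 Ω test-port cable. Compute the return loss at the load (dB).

Γ = (-22.9 + j98.3)/(77.1 + j98.3), |Γ| = 0.808
RL = −20·log₁₀|Γ| = −20·log₁₀(0.808)

RL ≈ 1.85 dB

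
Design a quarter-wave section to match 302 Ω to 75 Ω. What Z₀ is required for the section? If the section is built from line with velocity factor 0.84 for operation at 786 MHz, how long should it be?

Z_qwt = √(Z_0·R_L) = √(75 × 302) = √22650
λ = 0.84·c/f = 0.321 m, so l = λ/4 = 0.0802 m

Z_qwt ≈ 150 Ω; length ≈ 8.02 cm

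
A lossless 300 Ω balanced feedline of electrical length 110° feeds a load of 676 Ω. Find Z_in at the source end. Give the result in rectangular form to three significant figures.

Z_in ≈ 147 + j85.5 Ω

tan(βl) = tan(110°) = -2.75
Z_in = Z_0·(Z_L + jZ_0·tanβl)/(Z_0 + jZ_L·tanβl)
     = 300·(676 − j824)/(300 − j1860)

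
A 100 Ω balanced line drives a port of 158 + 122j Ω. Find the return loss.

RL ≈ 6.5 dB

Γ = (58 + j122)/(258 + j122), |Γ| = 0.473
RL = −20·log₁₀|Γ| = −20·log₁₀(0.473)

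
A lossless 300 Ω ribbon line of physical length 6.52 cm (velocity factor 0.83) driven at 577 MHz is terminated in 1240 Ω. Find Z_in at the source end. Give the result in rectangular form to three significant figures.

λ = v/f = 0.83·c / 577 MHz = 0.432 m
βl = 2π·l/λ = 2π × 0.151 = 54.4°
tan(βl) = tan(54.4°) = 1.4
Z_in = Z_0·(Z_L + jZ_0·tanβl)/(Z_0 + jZ_L·tanβl)
     = 300·(1240 + j419)/(300 + j1730)

Z_in ≈ 107 − j196 Ω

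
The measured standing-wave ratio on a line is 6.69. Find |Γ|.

|Γ| = (S − 1)/(S + 1) = (6.69 − 1)/(6.69 + 1) = 5.69/7.69

|Γ| ≈ 0.74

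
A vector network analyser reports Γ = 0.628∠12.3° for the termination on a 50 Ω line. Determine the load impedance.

Z_L ≈ 181 + j80 Ω

Z_L = Z_0·(1 + Γ)/(1 − Γ) = 50·(1.61 + j0.134)/(0.386 − j0.134)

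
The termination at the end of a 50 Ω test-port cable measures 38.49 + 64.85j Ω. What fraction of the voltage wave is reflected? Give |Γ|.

|Γ| ≈ 0.6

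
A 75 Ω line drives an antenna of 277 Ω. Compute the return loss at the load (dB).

Γ = (277 − 75)/(277 + 75) = 0.574
RL = −20·log₁₀|Γ| = −20·log₁₀(0.574)

RL ≈ 4.82 dB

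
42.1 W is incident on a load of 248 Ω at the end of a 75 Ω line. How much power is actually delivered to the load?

Γ = (248 − 75)/(248 + 75) = 0.536
|Γ|² = 0.287
P_refl = |Γ|²·P_inc = 12.1 W, P_del = (1 − |Γ|²)·P_inc = 30 W

P_delivered ≈ 30 W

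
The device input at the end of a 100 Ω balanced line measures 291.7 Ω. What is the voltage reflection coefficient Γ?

Γ = 0.489

Γ = (Z_L − Z_0)/(Z_L + Z_0) = (291.7 − 100)/(291.7 + 100) = 191.7/391.7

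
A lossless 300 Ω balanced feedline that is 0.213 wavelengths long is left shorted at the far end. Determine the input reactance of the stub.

X_in ≈ 1270 Ω (inductive)

βl = 2π × 0.213 = 76.7°
tan(βl) = 4.22
For a shorted stub, Z_in = jZ_0·tan(βl)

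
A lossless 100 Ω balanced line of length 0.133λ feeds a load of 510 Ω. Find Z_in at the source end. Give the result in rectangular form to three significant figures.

βl = 2π × 0.133 = 47.9°
tan(βl) = tan(47.9°) = 1.11
Z_in = Z_0·(Z_L + jZ_0·tanβl)/(Z_0 + jZ_L·tanβl)
     = 100·(510 + j111)/(100 + j564)

Z_in ≈ 34.6 − j84.3 Ω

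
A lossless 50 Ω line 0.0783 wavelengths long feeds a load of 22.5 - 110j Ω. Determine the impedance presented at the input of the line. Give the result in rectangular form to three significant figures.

Z_in ≈ 6.03 − j38.9 Ω

βl = 2π × 0.0783 = 28.2°
tan(βl) = tan(28.2°) = 0.536
Z_in = Z_0·(Z_L + jZ_0·tanβl)/(Z_0 + jZ_L·tanβl)
     = 50·(22.5 − j83.2)/(109 + j12.1)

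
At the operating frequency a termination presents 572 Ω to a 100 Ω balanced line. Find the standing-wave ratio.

Γ = (572 − 100)/(572 + 100) = 0.702
VSWR = (1 + 0.702)/(1 − 0.702)

VSWR ≈ 5.72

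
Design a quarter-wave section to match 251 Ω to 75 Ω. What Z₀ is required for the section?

Z_qwt = √(Z_0·R_L) = √(75 × 251) = √18820

Z_qwt ≈ 137 Ω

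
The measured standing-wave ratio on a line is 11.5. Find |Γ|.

|Γ| = (S − 1)/(S + 1) = (11.5 − 1)/(11.5 + 1) = 10.5/12.5

|Γ| ≈ 0.84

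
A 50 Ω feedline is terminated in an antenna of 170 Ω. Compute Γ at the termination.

Γ = (Z_L − Z_0)/(Z_L + Z_0) = (170 − 50)/(170 + 50) = 120/220

Γ = 0.545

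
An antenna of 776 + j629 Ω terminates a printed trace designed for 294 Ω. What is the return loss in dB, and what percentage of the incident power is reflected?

Γ = (482 + j629)/(1070 + j629), |Γ| = 0.638
RL = −20·log₁₀(0.638) = 3.9 dB
P_refl/P_inc = |Γ|² = 0.408

RL ≈ 3.9 dB; 40.8% of incident power reflected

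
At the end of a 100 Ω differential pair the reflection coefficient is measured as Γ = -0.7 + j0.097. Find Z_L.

Z_L = Z_0·(1 + Γ)/(1 − Γ) = 100·(0.3 + j0.097)/(1.7 − j0.097)

Z_L ≈ 17.3 + j6.69 Ω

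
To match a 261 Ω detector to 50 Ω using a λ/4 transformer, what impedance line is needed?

Z_qwt ≈ 114 Ω

Z_qwt = √(Z_0·R_L) = √(50 × 261) = √13050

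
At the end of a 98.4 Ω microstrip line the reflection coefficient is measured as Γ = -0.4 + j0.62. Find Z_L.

Z_L ≈ 19.1 + j52 Ω

Z_L = Z_0·(1 + Γ)/(1 − Γ) = 98.4·(0.6 + j0.62)/(1.4 − j0.62)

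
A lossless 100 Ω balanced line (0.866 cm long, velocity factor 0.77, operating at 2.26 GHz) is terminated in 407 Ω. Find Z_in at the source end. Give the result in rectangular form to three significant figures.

Z_in ≈ 81.2 − j136 Ω

λ = v/f = 0.77·c / 2.26 GHz = 0.102 m
βl = 2π·l/λ = 2π × 0.0847 = 30.5°
tan(βl) = tan(30.5°) = 0.589
Z_in = Z_0·(Z_L + jZ_0·tanβl)/(Z_0 + jZ_L·tanβl)
     = 100·(407 + j58.9)/(100 + j240)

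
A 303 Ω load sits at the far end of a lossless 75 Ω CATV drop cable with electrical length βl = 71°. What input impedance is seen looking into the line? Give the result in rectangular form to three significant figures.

tan(βl) = tan(71°) = 2.9
Z_in = Z_0·(Z_L + jZ_0·tanβl)/(Z_0 + jZ_L·tanβl)
     = 75·(303 + j218)/(75 + j880)

Z_in ≈ 20.6 − j24.1 Ω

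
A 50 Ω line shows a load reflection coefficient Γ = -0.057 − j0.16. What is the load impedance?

Z_L = Z_0·(1 + Γ)/(1 − Γ) = 50·(0.943 − j0.16)/(1.06 + j0.16)

Z_L ≈ 42.5 − j14 Ω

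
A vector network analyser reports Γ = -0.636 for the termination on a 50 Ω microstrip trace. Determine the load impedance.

Z_L = Z_0·(1 + Γ)/(1 − Γ) = 50·(0.364)/(1.64)

Z_L ≈ 11.1 Ω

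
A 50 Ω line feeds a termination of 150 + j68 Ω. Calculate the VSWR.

Γ = (Z_L − Z_0)/(Z_L + Z_0) = (100 + j68)/(200 + j68)
|Γ| = 121/211 = 0.572
VSWR = (1 + |Γ|)/(1 − |Γ|) = 1.57/0.428

VSWR ≈ 3.68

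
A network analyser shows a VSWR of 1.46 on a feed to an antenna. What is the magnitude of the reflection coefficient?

|Γ| = (S − 1)/(S + 1) = (1.46 − 1)/(1.46 + 1) = 0.46/2.46

|Γ| ≈ 0.187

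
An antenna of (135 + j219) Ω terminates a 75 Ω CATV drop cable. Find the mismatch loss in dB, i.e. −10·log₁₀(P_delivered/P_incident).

mismatch loss ≈ 3.57 dB

Γ = (60 + j219)/(210 + j219), |Γ| = 0.748
|Γ|² = 0.56, so P_del/P_inc = 1 − |Γ|² = 0.44
ML = −10·log₁₀(1 − |Γ|²)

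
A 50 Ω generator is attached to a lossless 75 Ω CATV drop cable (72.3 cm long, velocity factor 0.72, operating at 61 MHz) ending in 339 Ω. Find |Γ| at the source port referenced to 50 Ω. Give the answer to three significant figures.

λ = v/f = 0.72·c / 61 MHz = 3.54 m
βl = 2π·l/λ = 2π × 0.204 = 73.5°
tan(βl) = 3.38
Z_in = Z_0·(Z_L + jZ_0·tanβl)/(Z_0 + jZ_L·tanβl) = 18 − j21 Ω
Γ_s = (Z_in − Z_s)/(Z_in + Z_s) = (-32 − j21)/(68 − j21), |Γ_s| = 0.539

|Γ| ≈ 0.539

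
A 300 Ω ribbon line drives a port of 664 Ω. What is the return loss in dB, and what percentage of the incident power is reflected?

RL ≈ 8.46 dB; 14.3% of incident power reflected

Γ = (664 − 300)/(664 + 300) = 0.378
RL = −20·log₁₀(0.378) = 8.46 dB
P_refl/P_inc = |Γ|² = 0.143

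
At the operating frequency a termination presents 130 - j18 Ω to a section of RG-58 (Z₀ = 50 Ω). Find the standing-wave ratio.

VSWR ≈ 2.66

Γ = (Z_L − Z_0)/(Z_L + Z_0) = (80 − j18)/(180 − j18)
|Γ| = 82/181 = 0.453
VSWR = (1 + |Γ|)/(1 − |Γ|) = 1.45/0.547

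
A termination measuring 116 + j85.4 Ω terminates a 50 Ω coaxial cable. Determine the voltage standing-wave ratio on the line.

Γ = (Z_L − Z_0)/(Z_L + Z_0) = (66 + j85.4)/(166 + j85.4)
|Γ| = 108/187 = 0.578
VSWR = (1 + |Γ|)/(1 − |Γ|) = 1.58/0.422

VSWR ≈ 3.74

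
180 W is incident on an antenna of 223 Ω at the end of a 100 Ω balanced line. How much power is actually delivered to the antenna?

Γ = (223 − 100)/(223 + 100) = 0.381
|Γ|² = 0.145
P_refl = |Γ|²·P_inc = 26.1 W, P_del = (1 − |Γ|²)·P_inc = 154 W

P_delivered ≈ 154 W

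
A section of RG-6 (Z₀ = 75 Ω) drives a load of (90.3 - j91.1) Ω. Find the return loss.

Γ = (15.3 − j91.1)/(165.3 − j91.1), |Γ| = 0.489
RL = −20·log₁₀|Γ| = −20·log₁₀(0.489)

RL ≈ 6.21 dB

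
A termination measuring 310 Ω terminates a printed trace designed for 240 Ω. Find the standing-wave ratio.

VSWR ≈ 1.29

Γ = (310 − 240)/(310 + 240) = 0.127
VSWR = (1 + 0.127)/(1 − 0.127)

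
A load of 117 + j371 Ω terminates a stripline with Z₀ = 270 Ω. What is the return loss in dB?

RL ≈ 2.52 dB

Γ = (-153 + j371)/(387 + j371), |Γ| = 0.749
RL = −20·log₁₀|Γ| = −20·log₁₀(0.749)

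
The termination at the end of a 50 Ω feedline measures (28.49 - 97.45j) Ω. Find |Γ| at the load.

|Γ| ≈ 0.798

Γ = (Z_L − Z_0)/(Z_L + Z_0) = (-21.51 − j97.45)/(78.49 − j97.45)
|Γ| = 99.8/125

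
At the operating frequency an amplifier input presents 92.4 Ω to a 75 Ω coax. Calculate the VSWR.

VSWR ≈ 1.23

Γ = (92.4 − 75)/(92.4 + 75) = 0.104
VSWR = (1 + 0.104)/(1 − 0.104)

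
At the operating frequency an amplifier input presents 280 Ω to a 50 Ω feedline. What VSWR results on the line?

VSWR ≈ 5.6

Γ = (280 − 50)/(280 + 50) = 0.697
VSWR = (1 + 0.697)/(1 − 0.697)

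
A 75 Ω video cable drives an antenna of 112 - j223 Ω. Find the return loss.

RL ≈ 2.19 dB

Γ = (37 − j223)/(187 − j223), |Γ| = 0.777
RL = −20·log₁₀|Γ| = −20·log₁₀(0.777)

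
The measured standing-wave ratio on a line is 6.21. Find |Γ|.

|Γ| ≈ 0.723

|Γ| = (S − 1)/(S + 1) = (6.21 − 1)/(6.21 + 1) = 5.21/7.21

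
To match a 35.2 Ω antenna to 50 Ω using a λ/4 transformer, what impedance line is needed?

Z_qwt = √(Z_0·R_L) = √(50 × 35.2) = √1760

Z_qwt ≈ 42 Ω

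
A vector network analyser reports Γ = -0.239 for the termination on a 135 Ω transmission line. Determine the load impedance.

Z_L ≈ 82.9 Ω

Z_L = Z_0·(1 + Γ)/(1 − Γ) = 135·(0.761)/(1.24)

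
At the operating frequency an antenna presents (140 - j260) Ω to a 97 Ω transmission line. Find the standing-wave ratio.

VSWR ≈ 6.97

Γ = (Z_L − Z_0)/(Z_L + Z_0) = (43 − j260)/(237 − j260)
|Γ| = 264/352 = 0.749
VSWR = (1 + |Γ|)/(1 − |Γ|) = 1.75/0.251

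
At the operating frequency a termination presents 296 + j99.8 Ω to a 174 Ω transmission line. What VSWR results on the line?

VSWR ≈ 1.98

Γ = (Z_L − Z_0)/(Z_L + Z_0) = (122 + j99.8)/(470 + j99.8)
|Γ| = 158/480 = 0.328
VSWR = (1 + |Γ|)/(1 − |Γ|) = 1.33/0.672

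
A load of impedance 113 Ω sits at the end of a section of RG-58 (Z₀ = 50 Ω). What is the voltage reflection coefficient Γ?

Γ = (Z_L − Z_0)/(Z_L + Z_0) = (113 − 50)/(113 + 50) = 63/163

Γ = 0.387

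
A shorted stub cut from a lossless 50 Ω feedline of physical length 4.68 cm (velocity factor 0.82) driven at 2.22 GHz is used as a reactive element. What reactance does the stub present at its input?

X_in ≈ -26.5 Ω (capacitive)

λ = v/f = 0.82·c / 2.22 GHz = 0.111 m
βl = 2π·l/λ = 2π × 0.422 = 152°
tan(βl) = -0.531
For a shorted stub, Z_in = jZ_0·tan(βl)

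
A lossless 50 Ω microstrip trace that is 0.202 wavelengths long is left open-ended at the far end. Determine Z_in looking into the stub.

βl = 2π × 0.202 = 72.7°
tan(βl) = 3.21
For an open-ended stub, Z_in = −jZ_0·cot(βl) = −jZ_0/tan(βl)

Z_in ≈ −j15.6 Ω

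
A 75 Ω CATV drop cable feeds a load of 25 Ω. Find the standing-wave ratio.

VSWR ≈ 3

Γ = (25 − 75)/(25 + 75) = -0.5
VSWR = (1 + 0.5)/(1 − 0.5)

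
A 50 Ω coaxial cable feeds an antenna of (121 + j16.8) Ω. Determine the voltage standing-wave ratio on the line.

VSWR ≈ 2.48

Γ = (Z_L − Z_0)/(Z_L + Z_0) = (71 + j16.8)/(171 + j16.8)
|Γ| = 73/172 = 0.425
VSWR = (1 + |Γ|)/(1 − |Γ|) = 1.42/0.575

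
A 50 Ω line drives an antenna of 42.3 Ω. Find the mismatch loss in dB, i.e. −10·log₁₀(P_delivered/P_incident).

mismatch loss ≈ 0.0303 dB

Γ = (42.3 − 50)/(42.3 + 50) = -0.0834
|Γ|² = 0.00696, so P_del/P_inc = 1 − |Γ|² = 0.993
ML = −10·log₁₀(1 − |Γ|²)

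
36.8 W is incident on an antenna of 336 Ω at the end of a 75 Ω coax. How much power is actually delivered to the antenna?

Γ = (336 − 75)/(336 + 75) = 0.635
|Γ|² = 0.403
P_refl = |Γ|²·P_inc = 14.8 W, P_del = (1 − |Γ|²)·P_inc = 22 W

P_delivered ≈ 22 W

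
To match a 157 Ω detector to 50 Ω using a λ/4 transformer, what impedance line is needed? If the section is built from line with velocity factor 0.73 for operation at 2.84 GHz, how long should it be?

Z_qwt = √(Z_0·R_L) = √(50 × 157) = √7850
λ = 0.73·c/f = 0.0771 m, so l = λ/4 = 0.0193 m

Z_qwt ≈ 88.6 Ω; length ≈ 1.93 cm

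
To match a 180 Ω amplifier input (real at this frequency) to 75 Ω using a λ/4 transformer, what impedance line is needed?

Z_qwt ≈ 116 Ω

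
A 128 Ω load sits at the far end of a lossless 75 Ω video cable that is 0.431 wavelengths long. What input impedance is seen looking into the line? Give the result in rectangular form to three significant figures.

Z_in ≈ 95.7 + j40.9 Ω

βl = 2π × 0.431 = 155°
tan(βl) = tan(155°) = -0.463
Z_in = Z_0·(Z_L + jZ_0·tanβl)/(Z_0 + jZ_L·tanβl)
     = 75·(128 − j34.7)/(75 − j59.3)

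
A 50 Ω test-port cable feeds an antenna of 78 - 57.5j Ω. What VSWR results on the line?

Γ = (Z_L − Z_0)/(Z_L + Z_0) = (28 − j57.5)/(128 − j57.5)
|Γ| = 64/140 = 0.456
VSWR = (1 + |Γ|)/(1 − |Γ|) = 1.46/0.544

VSWR ≈ 2.67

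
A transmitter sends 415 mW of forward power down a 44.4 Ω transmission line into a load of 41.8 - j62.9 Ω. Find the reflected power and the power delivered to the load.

|Γ| = |(-2.6 − j62.9)/(86.2 − j62.9)| = 0.59
|Γ|² = 0.348
P_refl = |Γ|²·P_inc = 144 mW, P_del = (1 − |Γ|²)·P_inc = 271 mW

P_reflected ≈ 144 mW; P_delivered ≈ 271 mW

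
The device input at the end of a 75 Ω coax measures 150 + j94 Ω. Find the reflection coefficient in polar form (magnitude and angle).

Γ ≈ 0.493 ∠ 28.7°

Γ = (Z_L − Z_0)/(Z_L + Z_0) = (75 + j94)/(225 + j94)
|Γ| = 120/244 = 0.493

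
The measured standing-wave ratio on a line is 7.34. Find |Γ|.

|Γ| = (S − 1)/(S + 1) = (7.34 − 1)/(7.34 + 1) = 6.34/8.34

|Γ| ≈ 0.76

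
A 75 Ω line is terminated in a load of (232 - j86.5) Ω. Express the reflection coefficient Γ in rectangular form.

Γ ≈ 0.547 − j0.128

Γ = (Z_L − Z_0)/(Z_L + Z_0) = (157 − j86.5)/(307 − j86.5)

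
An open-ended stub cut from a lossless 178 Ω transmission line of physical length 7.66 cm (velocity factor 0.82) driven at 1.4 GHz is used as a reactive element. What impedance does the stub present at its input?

λ = v/f = 0.82·c / 1.4 GHz = 0.176 m
βl = 2π·l/λ = 2π × 0.436 = 157°
tan(βl) = -0.426
For an open-ended stub, Z_in = −jZ_0·cot(βl) = −jZ_0/tan(βl)

Z_in ≈ +j418 Ω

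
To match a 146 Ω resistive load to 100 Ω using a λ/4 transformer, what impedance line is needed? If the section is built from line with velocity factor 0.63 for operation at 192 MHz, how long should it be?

Z_qwt = √(Z_0·R_L) = √(100 × 146) = √14600
λ = 0.63·c/f = 0.984 m, so l = λ/4 = 0.246 m

Z_qwt ≈ 121 Ω; length ≈ 24.6 cm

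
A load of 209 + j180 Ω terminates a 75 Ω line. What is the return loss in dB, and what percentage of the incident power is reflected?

RL ≈ 3.51 dB; 44.5% of incident power reflected

Γ = (134 + j180)/(284 + j180), |Γ| = 0.667
RL = −20·log₁₀(0.667) = 3.51 dB
P_refl/P_inc = |Γ|² = 0.445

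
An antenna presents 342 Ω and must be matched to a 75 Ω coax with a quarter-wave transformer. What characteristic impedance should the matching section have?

Z_qwt = √(Z_0·R_L) = √(75 × 342) = √25650

Z_qwt ≈ 160 Ω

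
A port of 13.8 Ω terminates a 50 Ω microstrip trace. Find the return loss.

Γ = (13.8 − 50)/(13.8 + 50) = -0.567
RL = −20·log₁₀|Γ| = −20·log₁₀(0.567)

RL ≈ 4.92 dB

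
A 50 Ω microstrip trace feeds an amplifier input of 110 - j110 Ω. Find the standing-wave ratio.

VSWR ≈ 4.64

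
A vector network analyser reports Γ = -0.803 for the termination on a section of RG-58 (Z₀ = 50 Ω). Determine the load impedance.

Z_L ≈ 5.46 Ω

Z_L = Z_0·(1 + Γ)/(1 − Γ) = 50·(0.197)/(1.8)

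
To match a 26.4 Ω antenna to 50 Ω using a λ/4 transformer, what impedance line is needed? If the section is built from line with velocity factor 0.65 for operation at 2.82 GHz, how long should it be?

Z_qwt ≈ 36.3 Ω; length ≈ 1.73 cm

Z_qwt = √(Z_0·R_L) = √(50 × 26.4) = √1320
λ = 0.65·c/f = 0.0691 m, so l = λ/4 = 0.0173 m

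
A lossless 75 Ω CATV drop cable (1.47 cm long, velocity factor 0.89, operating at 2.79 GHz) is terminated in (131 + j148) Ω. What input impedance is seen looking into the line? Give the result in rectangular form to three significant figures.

λ = v/f = 0.89·c / 2.79 GHz = 0.0957 m
βl = 2π·l/λ = 2π × 0.154 = 55.3°
tan(βl) = tan(55.3°) = 1.44
Z_in = Z_0·(Z_L + jZ_0·tanβl)/(Z_0 + jZ_L·tanβl)
     = 75·(131 + j256)/(-139 + j189)

Z_in ≈ 41.3 − j82.2 Ω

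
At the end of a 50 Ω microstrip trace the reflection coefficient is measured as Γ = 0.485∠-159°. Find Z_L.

Z_L = Z_0·(1 + Γ)/(1 − Γ) = 50·(0.547 − j0.174)/(1.45 + j0.174)

Z_L ≈ 17.9 − j8.12 Ω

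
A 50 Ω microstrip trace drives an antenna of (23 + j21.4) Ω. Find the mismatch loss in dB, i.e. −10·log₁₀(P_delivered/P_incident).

mismatch loss ≈ 0.997 dB

Γ = (-27 + j21.4)/(73 + j21.4), |Γ| = 0.453
|Γ|² = 0.205, so P_del/P_inc = 1 − |Γ|² = 0.795
ML = −10·log₁₀(1 − |Γ|²)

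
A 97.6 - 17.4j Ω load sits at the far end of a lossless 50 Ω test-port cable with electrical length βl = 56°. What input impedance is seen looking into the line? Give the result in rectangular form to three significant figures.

tan(βl) = tan(56°) = 1.48
Z_in = Z_0·(Z_L + jZ_0·tanβl)/(Z_0 + jZ_L·tanβl)
     = 50·(97.6 + j56.7)/(75.8 + j145)

Z_in ≈ 29.2 − j18.4 Ω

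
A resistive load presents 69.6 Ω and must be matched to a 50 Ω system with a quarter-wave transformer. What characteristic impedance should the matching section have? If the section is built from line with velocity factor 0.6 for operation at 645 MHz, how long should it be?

Z_qwt = √(Z_0·R_L) = √(50 × 69.6) = √3480
λ = 0.6·c/f = 0.279 m, so l = λ/4 = 0.0698 m

Z_qwt ≈ 59 Ω; length ≈ 6.98 cm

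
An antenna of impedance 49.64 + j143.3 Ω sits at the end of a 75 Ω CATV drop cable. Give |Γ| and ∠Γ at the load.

Γ ≈ 0.766 ∠ 51.1°

Γ = (Z_L − Z_0)/(Z_L + Z_0) = (-25.36 + j143.3)/(124.6 + j143.3)
|Γ| = 146/190 = 0.766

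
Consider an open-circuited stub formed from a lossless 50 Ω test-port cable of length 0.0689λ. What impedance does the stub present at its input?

Z_in ≈ −j108 Ω

βl = 2π × 0.0689 = 24.8°
tan(βl) = 0.462
For an open-circuited stub, Z_in = −jZ_0·cot(βl) = −jZ_0/tan(βl)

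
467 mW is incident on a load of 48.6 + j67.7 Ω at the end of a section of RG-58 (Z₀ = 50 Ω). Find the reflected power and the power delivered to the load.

|Γ| = |(-1.4 + j67.7)/(98.6 + j67.7)| = 0.566
|Γ|² = 0.321
P_refl = |Γ|²·P_inc = 150 mW, P_del = (1 − |Γ|²)·P_inc = 317 mW

P_reflected ≈ 150 mW; P_delivered ≈ 317 mW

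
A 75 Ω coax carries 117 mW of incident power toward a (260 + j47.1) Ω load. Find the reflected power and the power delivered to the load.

P_reflected ≈ 37.3 mW; P_delivered ≈ 79.7 mW

|Γ| = |(185 + j47.1)/(335 + j47.1)| = 0.564
|Γ|² = 0.318
P_refl = |Γ|²·P_inc = 37.3 mW, P_del = (1 − |Γ|²)·P_inc = 79.7 mW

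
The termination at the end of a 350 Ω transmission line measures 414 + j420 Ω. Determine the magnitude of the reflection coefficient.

Γ = (Z_L − Z_0)/(Z_L + Z_0) = (64 + j420)/(764 + j420)
|Γ| = 425/872

|Γ| ≈ 0.487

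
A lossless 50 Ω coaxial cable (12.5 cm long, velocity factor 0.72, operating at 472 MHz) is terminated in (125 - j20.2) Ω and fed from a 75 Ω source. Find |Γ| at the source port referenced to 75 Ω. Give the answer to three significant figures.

λ = v/f = 0.72·c / 472 MHz = 0.458 m
βl = 2π·l/λ = 2π × 0.273 = 98.3°
tan(βl) = -6.83
Z_in = Z_0·(Z_L + jZ_0·tanβl)/(Z_0 + jZ_L·tanβl) = 20.2 + j9.41 Ω
Γ_s = (Z_in − Z_s)/(Z_in + Z_s) = (-54.8 + j9.41)/(95.2 + j9.41), |Γ_s| = 0.581

|Γ| ≈ 0.581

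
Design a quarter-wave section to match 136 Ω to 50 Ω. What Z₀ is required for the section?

Z_qwt = √(Z_0·R_L) = √(50 × 136) = √6800

Z_qwt ≈ 82.5 Ω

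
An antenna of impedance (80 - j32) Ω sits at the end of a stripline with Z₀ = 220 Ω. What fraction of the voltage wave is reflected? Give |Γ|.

|Γ| ≈ 0.476

Γ = (Z_L − Z_0)/(Z_L + Z_0) = (-140 − j32)/(300 − j32)
|Γ| = 144/302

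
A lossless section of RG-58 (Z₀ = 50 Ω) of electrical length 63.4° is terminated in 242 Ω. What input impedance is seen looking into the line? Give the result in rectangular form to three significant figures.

Z_in ≈ 12.8 − j23.7 Ω

tan(βl) = tan(63.4°) = 2
Z_in = Z_0·(Z_L + jZ_0·tanβl)/(Z_0 + jZ_L·tanβl)
     = 50·(242 + j99.8)/(50 + j483)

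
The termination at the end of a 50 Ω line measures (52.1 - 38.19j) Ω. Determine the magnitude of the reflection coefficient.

Γ = (Z_L − Z_0)/(Z_L + Z_0) = (2.1 − j38.19)/(102.1 − j38.19)
|Γ| = 38.2/109

|Γ| ≈ 0.351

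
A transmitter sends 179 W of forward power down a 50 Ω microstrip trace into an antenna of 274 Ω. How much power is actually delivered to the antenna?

Γ = (274 − 50)/(274 + 50) = 0.691
|Γ|² = 0.478
P_refl = |Γ|²·P_inc = 85.6 W, P_del = (1 − |Γ|²)·P_inc = 93.4 W

P_delivered ≈ 93.4 W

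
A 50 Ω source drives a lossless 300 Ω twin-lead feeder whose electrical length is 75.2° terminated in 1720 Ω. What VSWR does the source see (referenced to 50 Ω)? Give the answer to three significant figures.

tan(βl) = 3.78
Z_in = Z_0·(Z_L + jZ_0·tanβl)/(Z_0 + jZ_L·tanβl) = 55.9 − j76.7 Ω
Γ_s = (Z_in − Z_s)/(Z_in + Z_s) = (5.86 − j76.7)/(106 − j76.7), |Γ_s| = 0.588
VSWR = (1 + |Γ_s|)/(1 − |Γ_s|)

VSWR ≈ 3.86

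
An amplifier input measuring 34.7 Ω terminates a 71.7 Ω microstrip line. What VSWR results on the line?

Γ = (34.7 − 71.7)/(34.7 + 71.7) = -0.348
VSWR = (1 + 0.348)/(1 − 0.348)

VSWR ≈ 2.07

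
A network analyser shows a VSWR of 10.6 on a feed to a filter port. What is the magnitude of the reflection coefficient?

|Γ| ≈ 0.828

|Γ| = (S − 1)/(S + 1) = (10.6 − 1)/(10.6 + 1) = 9.6/11.6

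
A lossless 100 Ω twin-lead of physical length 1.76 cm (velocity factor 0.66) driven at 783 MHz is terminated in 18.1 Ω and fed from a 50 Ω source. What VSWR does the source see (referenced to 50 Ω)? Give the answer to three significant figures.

λ = v/f = 0.66·c / 783 MHz = 0.253 m
βl = 2π·l/λ = 2π × 0.0696 = 25.1°
tan(βl) = 0.467
Z_in = Z_0·(Z_L + jZ_0·tanβl)/(Z_0 + jZ_L·tanβl) = 21.9 + j44.9 Ω
Γ_s = (Z_in − Z_s)/(Z_in + Z_s) = (-28.1 + j44.9)/(71.9 + j44.9), |Γ_s| = 0.625
VSWR = (1 + |Γ_s|)/(1 − |Γ_s|)

VSWR ≈ 4.33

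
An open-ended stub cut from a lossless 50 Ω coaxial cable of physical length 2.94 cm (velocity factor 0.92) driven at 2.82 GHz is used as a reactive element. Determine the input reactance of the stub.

X_in ≈ 16.4 Ω (inductive)

λ = v/f = 0.92·c / 2.82 GHz = 0.0979 m
βl = 2π·l/λ = 2π × 0.3 = 108°
tan(βl) = -3.05
For an open-ended stub, Z_in = −jZ_0·cot(βl) = −jZ_0/tan(βl)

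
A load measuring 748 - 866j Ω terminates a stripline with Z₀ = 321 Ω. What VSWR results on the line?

Γ = (Z_L − Z_0)/(Z_L + Z_0) = (427 − j866)/(1069 − j866)
|Γ| = 966/1380 = 0.702
VSWR = (1 + |Γ|)/(1 − |Γ|) = 1.7/0.298

VSWR ≈ 5.71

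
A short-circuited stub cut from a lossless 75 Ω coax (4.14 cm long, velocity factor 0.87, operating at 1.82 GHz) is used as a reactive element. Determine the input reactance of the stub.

X_in ≈ -302 Ω (capacitive)

λ = v/f = 0.87·c / 1.82 GHz = 0.143 m
βl = 2π·l/λ = 2π × 0.289 = 104°
tan(βl) = -4.03
For a short-circuited stub, Z_in = jZ_0·tan(βl)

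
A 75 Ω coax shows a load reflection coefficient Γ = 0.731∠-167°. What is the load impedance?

Z_L ≈ 11.8 − j8.34 Ω

Z_L = Z_0·(1 + Γ)/(1 − Γ) = 75·(0.288 − j0.164)/(1.71 + j0.164)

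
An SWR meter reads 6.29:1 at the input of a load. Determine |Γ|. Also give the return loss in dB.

|Γ| = (S − 1)/(S + 1) = (6.29 − 1)/(6.29 + 1) = 5.29/7.29
RL = −20·log₁₀|Γ| = −20·log₁₀(0.726)

|Γ| ≈ 0.726; return loss ≈ 2.79 dB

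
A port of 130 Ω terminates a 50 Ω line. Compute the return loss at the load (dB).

RL ≈ 7.04 dB

Γ = (130 − 50)/(130 + 50) = 0.444
RL = −20·log₁₀|Γ| = −20·log₁₀(0.444)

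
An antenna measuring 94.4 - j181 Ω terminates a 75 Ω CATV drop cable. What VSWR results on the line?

Γ = (Z_L − Z_0)/(Z_L + Z_0) = (19.4 − j181)/(169.4 − j181)
|Γ| = 182/248 = 0.734
VSWR = (1 + |Γ|)/(1 − |Γ|) = 1.73/0.266

VSWR ≈ 6.53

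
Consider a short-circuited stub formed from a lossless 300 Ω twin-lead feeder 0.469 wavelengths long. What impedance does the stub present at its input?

βl = 2π × 0.469 = 169°
tan(βl) = -0.197
For a short-circuited stub, Z_in = jZ_0·tan(βl)

Z_in ≈ −j59.2 Ω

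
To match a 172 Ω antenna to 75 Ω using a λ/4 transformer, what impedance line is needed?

Z_qwt = √(Z_0·R_L) = √(75 × 172) = √12900

Z_qwt ≈ 114 Ω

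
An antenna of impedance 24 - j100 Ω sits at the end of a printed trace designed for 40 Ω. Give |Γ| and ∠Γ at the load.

Γ ≈ 0.853 ∠ -41.7°

Γ = (Z_L − Z_0)/(Z_L + Z_0) = (-16 − j100)/(64 − j100)
|Γ| = 101/119 = 0.853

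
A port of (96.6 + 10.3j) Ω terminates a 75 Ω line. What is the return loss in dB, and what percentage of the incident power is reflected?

Γ = (21.6 + j10.3)/(171.6 + j10.3), |Γ| = 0.139
RL = −20·log₁₀(0.139) = 17.1 dB
P_refl/P_inc = |Γ|² = 0.0194

RL ≈ 17.1 dB; 1.94% of incident power reflected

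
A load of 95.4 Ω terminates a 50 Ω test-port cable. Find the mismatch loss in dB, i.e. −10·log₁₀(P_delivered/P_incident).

Γ = (95.4 − 50)/(95.4 + 50) = 0.312
|Γ|² = 0.0975, so P_del/P_inc = 1 − |Γ|² = 0.903
ML = −10·log₁₀(1 − |Γ|²)

mismatch loss ≈ 0.446 dB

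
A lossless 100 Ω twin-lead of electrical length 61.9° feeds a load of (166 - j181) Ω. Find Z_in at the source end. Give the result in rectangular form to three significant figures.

Z_in ≈ 25.9 − j16.9 Ω

tan(βl) = tan(61.9°) = 1.87
Z_in = Z_0·(Z_L + jZ_0·tanβl)/(Z_0 + jZ_L·tanβl)
     = 100·(166 + j6.28)/(439 + j311)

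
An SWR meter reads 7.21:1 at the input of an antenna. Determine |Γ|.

|Γ| ≈ 0.756

|Γ| = (S − 1)/(S + 1) = (7.21 − 1)/(7.21 + 1) = 6.21/8.21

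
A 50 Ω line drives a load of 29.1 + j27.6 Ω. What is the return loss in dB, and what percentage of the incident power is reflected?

RL ≈ 7.68 dB; 17.1% of incident power reflected

Γ = (-20.9 + j27.6)/(79.1 + j27.6), |Γ| = 0.413
RL = −20·log₁₀(0.413) = 7.68 dB
P_refl/P_inc = |Γ|² = 0.171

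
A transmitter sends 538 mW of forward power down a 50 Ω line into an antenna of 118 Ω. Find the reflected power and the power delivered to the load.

P_reflected ≈ 88.1 mW; P_delivered ≈ 450 mW

Γ = (118 − 50)/(118 + 50) = 0.405
|Γ|² = 0.164
P_refl = |Γ|²·P_inc = 88.1 mW, P_del = (1 − |Γ|²)·P_inc = 450 mW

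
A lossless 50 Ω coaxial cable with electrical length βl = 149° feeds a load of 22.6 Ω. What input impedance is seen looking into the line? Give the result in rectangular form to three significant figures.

tan(βl) = tan(149°) = -0.601
Z_in = Z_0·(Z_L + jZ_0·tanβl)/(Z_0 + jZ_L·tanβl)
     = 50·(22.6 − j30)/(50 − j13.6)

Z_in ≈ 28.6 − j22.3 Ω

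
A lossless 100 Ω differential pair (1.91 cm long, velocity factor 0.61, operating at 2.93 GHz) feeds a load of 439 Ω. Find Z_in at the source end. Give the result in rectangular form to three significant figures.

λ = v/f = 0.61·c / 2.93 GHz = 0.0625 m
βl = 2π·l/λ = 2π × 0.306 = 110°
tan(βl) = tan(110°) = -2.73
Z_in = Z_0·(Z_L + jZ_0·tanβl)/(Z_0 + jZ_L·tanβl)
     = 100·(439 − j273)/(100 − j1200)

Z_in ≈ 25.6 + j34.4 Ω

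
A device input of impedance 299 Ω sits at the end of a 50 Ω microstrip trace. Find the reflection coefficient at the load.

Γ = (Z_L − Z_0)/(Z_L + Z_0) = (299 − 50)/(299 + 50) = 249/349

Γ = 0.713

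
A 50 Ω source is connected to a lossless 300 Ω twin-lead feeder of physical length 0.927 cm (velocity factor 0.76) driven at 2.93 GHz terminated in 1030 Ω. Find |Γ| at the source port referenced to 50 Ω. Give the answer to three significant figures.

|Γ| ≈ 0.847

λ = v/f = 0.76·c / 2.93 GHz = 0.0778 m
βl = 2π·l/λ = 2π × 0.119 = 42.9°
tan(βl) = 0.929
Z_in = Z_0·(Z_L + jZ_0·tanβl)/(Z_0 + jZ_L·tanβl) = 172 − j269 Ω
Γ_s = (Z_in − Z_s)/(Z_in + Z_s) = (122 − j269)/(222 − j269), |Γ_s| = 0.847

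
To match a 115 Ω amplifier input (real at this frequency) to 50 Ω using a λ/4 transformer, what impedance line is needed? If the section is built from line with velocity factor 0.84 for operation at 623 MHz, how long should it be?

Z_qwt = √(Z_0·R_L) = √(50 × 115) = √5750
λ = 0.84·c/f = 0.404 m, so l = λ/4 = 0.101 m

Z_qwt ≈ 75.8 Ω; length ≈ 10.1 cm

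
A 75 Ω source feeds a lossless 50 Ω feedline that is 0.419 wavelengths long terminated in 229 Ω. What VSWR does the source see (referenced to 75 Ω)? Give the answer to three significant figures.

βl = 2π × 0.419 = 151°
tan(βl) = -0.558
Z_in = Z_0·(Z_L + jZ_0·tanβl)/(Z_0 + jZ_L·tanβl) = 39.9 + j74 Ω
Γ_s = (Z_in − Z_s)/(Z_in + Z_s) = (-35.1 + j74)/(115 + j74), |Γ_s| = 0.599
VSWR = (1 + |Γ_s|)/(1 − |Γ_s|)

VSWR ≈ 3.99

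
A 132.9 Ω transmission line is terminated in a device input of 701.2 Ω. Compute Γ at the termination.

Γ = (Z_L − Z_0)/(Z_L + Z_0) = (701.2 − 132.9)/(701.2 + 132.9) = 568.3/834.1

Γ = 0.681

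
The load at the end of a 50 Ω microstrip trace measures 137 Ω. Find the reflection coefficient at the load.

Γ = 0.465

Γ = (Z_L − Z_0)/(Z_L + Z_0) = (137 − 50)/(137 + 50) = 87/187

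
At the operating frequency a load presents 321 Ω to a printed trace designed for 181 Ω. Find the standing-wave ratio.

VSWR ≈ 1.77

Γ = (321 − 181)/(321 + 181) = 0.279
VSWR = (1 + 0.279)/(1 − 0.279)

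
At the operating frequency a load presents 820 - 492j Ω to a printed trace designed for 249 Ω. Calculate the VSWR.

Γ = (Z_L − Z_0)/(Z_L + Z_0) = (571 − j492)/(1069 − j492)
|Γ| = 754/1180 = 0.64
VSWR = (1 + |Γ|)/(1 − |Γ|) = 1.64/0.36

VSWR ≈ 4.56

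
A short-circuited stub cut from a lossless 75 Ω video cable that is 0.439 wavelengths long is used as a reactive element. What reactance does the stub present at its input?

X_in ≈ -30.2 Ω (capacitive)

βl = 2π × 0.439 = 158°
tan(βl) = -0.403
For a short-circuited stub, Z_in = jZ_0·tan(βl)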